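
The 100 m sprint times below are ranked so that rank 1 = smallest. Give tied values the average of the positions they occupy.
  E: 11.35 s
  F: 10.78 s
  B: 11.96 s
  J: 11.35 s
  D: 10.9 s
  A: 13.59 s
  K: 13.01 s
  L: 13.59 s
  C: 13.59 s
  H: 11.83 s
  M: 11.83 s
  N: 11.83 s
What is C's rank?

Sorted (ascending): 10.78, 10.9, 11.35, 11.35, 11.83, 11.83, 11.83, 11.96, 13.01, 13.59, 13.59, 13.59
The 2 values of 11.35 occupy positions 3–4 → average rank (3+4)/2 = 3.5.
The 3 values of 11.83 occupy positions 5–7 → average rank 6.
The 3 values of 13.59 occupy positions 10–12 → average rank 11.
C has value 13.59 s → rank 11.

11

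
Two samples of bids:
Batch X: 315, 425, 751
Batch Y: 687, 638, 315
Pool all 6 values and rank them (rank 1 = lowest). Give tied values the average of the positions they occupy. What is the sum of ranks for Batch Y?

10.5

Sorted (ascending): 315, 315, 425, 638, 687, 751
The 2 values of 315 occupy positions 1–2 → average rank (1+2)/2 = 1.5.
Batch Y values → pooled ranks: 687→5, 638→4, 315→1.5
Rank sum = 5 + 4 + 1.5 = 10.5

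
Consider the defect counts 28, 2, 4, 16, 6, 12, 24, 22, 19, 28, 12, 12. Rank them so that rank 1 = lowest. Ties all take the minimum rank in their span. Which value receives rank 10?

Sorted (ascending): 2, 4, 6, 12, 12, 12, 16, 19, 22, 24, 28, 28
The 3 values of 12 occupy positions 4–6 → each gets rank 4.
The 2 values of 28 occupy positions 11–12 → each gets rank 11.
Rank 10 → value 24.

24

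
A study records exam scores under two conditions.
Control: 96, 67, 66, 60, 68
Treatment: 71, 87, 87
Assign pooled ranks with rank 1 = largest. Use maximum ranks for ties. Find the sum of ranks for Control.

27

Sorted (descending): 96, 87, 87, 71, 68, 67, 66, 60
The 2 values of 87 occupy positions 2–3 → each gets rank 3.
Control values → pooled ranks: 96→1, 67→6, 66→7, 60→8, 68→5
Rank sum = 1 + 6 + 7 + 8 + 5 = 27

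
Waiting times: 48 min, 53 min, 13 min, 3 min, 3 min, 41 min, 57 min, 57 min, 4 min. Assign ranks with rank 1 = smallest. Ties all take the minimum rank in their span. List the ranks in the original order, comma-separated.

Sorted (ascending): 3, 3, 4, 13, 41, 48, 53, 57, 57
The 2 values of 3 occupy positions 1–2 → each gets rank 1.
The 2 values of 57 occupy positions 8–9 → each gets rank 8.

6, 7, 4, 1, 1, 5, 8, 8, 3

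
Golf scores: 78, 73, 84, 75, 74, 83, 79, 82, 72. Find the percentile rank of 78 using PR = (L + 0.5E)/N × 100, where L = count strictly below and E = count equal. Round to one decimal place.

50.0

N = 9.
Strictly below 78: 4. Equal to 78: 1.
PR = (4 + 0.5·1)/9 × 100 = 50.0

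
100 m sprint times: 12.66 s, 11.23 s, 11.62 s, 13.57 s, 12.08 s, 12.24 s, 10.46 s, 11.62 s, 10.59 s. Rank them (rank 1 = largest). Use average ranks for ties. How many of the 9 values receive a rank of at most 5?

Sorted (descending): 13.57, 12.66, 12.24, 12.08, 11.62, 11.62, 11.23, 10.59, 10.46
The 2 values of 11.62 occupy positions 5–6 → average rank (5+6)/2 = 5.5.
Ranks ≤ 5: {1, 2, 3, 4} → 4 values.

4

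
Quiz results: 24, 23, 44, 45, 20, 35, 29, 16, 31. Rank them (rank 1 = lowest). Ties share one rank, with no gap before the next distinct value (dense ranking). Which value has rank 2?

20

Sorted (ascending): 16, 20, 23, 24, 29, 31, 35, 44, 45
No ties — each value takes its position as its rank.
Rank 2 → value 20.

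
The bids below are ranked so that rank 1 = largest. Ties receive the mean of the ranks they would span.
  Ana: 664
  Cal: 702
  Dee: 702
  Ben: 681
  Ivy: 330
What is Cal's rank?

Sorted (descending): 702, 702, 681, 664, 330
The 2 values of 702 occupy positions 1–2 → average rank (1+2)/2 = 1.5.
Cal has value 702 → rank 1.5.

1.5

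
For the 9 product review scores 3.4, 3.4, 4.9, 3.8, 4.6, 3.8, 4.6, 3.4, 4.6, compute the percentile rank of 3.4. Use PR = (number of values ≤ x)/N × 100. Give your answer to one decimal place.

N = 9.
Strictly below 3.4: 0. Equal to 3.4: 3.
PR = 3/9 × 100 = 33.3

33.3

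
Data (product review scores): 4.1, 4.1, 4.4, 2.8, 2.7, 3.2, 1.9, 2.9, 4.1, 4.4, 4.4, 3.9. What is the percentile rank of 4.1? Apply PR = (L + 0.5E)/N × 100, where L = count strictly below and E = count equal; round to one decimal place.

N = 12.
Strictly below 4.1: 6. Equal to 4.1: 3.
PR = (6 + 0.5·3)/12 × 100 = 62.5

62.5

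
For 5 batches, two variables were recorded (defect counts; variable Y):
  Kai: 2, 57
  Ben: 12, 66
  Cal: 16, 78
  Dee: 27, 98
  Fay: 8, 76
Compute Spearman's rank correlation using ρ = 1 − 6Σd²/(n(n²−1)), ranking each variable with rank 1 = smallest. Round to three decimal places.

0.900

Ranks of variable 1: 1, 3, 4, 5, 2
Ranks of variable 2: 1, 2, 4, 5, 3
d = r₁ − r₂: 0, 1, 0, 0, -1
d²: 0, 1, 0, 0, 1; Σd² = 2
ρ = 1 − 6·2/(5·24) = 1 − 12/120 = 0.900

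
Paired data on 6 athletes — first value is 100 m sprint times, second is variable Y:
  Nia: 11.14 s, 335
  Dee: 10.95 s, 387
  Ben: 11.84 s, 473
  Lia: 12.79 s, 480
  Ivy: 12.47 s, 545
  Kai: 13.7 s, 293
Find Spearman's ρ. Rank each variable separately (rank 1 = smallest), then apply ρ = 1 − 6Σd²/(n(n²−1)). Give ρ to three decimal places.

0.029

Ranks of variable 1: 2, 1, 3, 5, 4, 6
Ranks of variable 2: 2, 3, 4, 5, 6, 1
d = r₁ − r₂: 0, -2, -1, 0, -2, 5
d²: 0, 4, 1, 0, 4, 25; Σd² = 34
ρ = 1 − 6·34/(6·35) = 1 − 204/210 = 0.029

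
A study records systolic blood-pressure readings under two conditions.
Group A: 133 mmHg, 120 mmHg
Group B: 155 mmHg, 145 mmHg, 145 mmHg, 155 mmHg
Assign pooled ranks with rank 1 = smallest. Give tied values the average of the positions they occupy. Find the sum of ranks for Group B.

18

Sorted (ascending): 120, 133, 145, 145, 155, 155
The 2 values of 145 occupy positions 3–4 → average rank (3+4)/2 = 3.5.
The 2 values of 155 occupy positions 5–6 → average rank (5+6)/2 = 5.5.
Group B values → pooled ranks: 155→5.5, 145→3.5, 145→3.5, 155→5.5
Rank sum = 5.5 + 3.5 + 3.5 + 5.5 = 18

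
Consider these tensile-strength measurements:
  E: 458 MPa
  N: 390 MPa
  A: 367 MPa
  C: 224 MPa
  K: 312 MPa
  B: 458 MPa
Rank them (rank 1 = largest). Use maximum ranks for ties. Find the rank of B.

2

Sorted (descending): 458, 458, 390, 367, 312, 224
The 2 values of 458 occupy positions 1–2 → each gets rank 2.
B has value 458 MPa → rank 2.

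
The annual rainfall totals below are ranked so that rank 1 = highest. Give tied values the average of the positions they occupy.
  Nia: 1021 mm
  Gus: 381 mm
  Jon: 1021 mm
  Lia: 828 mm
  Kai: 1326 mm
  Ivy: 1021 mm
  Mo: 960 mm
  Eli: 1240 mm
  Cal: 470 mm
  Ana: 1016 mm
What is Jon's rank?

4

Sorted (descending): 1326, 1240, 1021, 1021, 1021, 1016, 960, 828, 470, 381
The 3 values of 1021 occupy positions 3–5 → average rank 4.
Jon has value 1021 mm → rank 4.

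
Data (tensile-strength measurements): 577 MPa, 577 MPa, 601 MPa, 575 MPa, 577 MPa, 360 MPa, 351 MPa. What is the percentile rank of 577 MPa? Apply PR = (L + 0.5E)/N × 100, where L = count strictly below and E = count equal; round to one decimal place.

64.3

N = 7.
Strictly below 577: 3. Equal to 577: 3.
PR = (3 + 0.5·3)/7 × 100 = 64.3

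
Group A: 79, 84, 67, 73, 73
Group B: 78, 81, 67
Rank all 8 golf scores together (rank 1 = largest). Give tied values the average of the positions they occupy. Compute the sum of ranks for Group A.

Sorted (descending): 84, 81, 79, 78, 73, 73, 67, 67
The 2 values of 73 occupy positions 5–6 → average rank (5+6)/2 = 5.5.
The 2 values of 67 occupy positions 7–8 → average rank (7+8)/2 = 7.5.
Group A values → pooled ranks: 79→3, 84→1, 67→7.5, 73→5.5, 73→5.5
Rank sum = 3 + 1 + 7.5 + 5.5 + 5.5 = 22.5

22.5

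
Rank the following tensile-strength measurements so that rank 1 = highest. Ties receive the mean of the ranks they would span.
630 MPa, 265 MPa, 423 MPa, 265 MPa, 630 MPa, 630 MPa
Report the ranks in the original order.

Sorted (descending): 630, 630, 630, 423, 265, 265
The 3 values of 630 occupy positions 1–3 → average rank 2.
The 2 values of 265 occupy positions 5–6 → average rank (5+6)/2 = 5.5.

2, 5.5, 4, 5.5, 2, 2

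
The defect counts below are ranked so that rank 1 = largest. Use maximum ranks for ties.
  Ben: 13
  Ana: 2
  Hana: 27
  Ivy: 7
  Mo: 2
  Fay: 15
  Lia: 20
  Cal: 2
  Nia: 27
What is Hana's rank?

Sorted (descending): 27, 27, 20, 15, 13, 7, 2, 2, 2
The 2 values of 27 occupy positions 1–2 → each gets rank 2.
The 3 values of 2 occupy positions 7–9 → each gets rank 9.
Hana has value 27 → rank 2.

2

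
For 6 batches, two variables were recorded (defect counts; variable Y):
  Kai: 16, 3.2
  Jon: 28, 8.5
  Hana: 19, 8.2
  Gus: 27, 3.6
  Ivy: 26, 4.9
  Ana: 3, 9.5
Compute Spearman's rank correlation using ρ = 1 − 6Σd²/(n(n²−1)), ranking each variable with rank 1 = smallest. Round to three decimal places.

-0.086

Ranks of variable 1: 2, 6, 3, 5, 4, 1
Ranks of variable 2: 1, 5, 4, 2, 3, 6
d = r₁ − r₂: 1, 1, -1, 3, 1, -5
d²: 1, 1, 1, 9, 1, 25; Σd² = 38
ρ = 1 − 6·38/(6·35) = 1 − 228/210 = -0.086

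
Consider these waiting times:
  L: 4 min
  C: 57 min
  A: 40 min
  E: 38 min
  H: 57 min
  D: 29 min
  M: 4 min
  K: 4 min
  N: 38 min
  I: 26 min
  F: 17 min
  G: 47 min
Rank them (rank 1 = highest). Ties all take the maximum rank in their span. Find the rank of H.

2

Sorted (descending): 57, 57, 47, 40, 38, 38, 29, 26, 17, 4, 4, 4
The 2 values of 57 occupy positions 1–2 → each gets rank 2.
The 2 values of 38 occupy positions 5–6 → each gets rank 6.
The 3 values of 4 occupy positions 10–12 → each gets rank 12.
H has value 57 min → rank 2.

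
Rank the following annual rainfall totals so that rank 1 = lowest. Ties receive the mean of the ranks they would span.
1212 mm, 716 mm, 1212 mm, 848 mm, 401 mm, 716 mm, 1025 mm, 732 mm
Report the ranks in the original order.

7.5, 2.5, 7.5, 5, 1, 2.5, 6, 4

Sorted (ascending): 401, 716, 716, 732, 848, 1025, 1212, 1212
The 2 values of 716 occupy positions 2–3 → average rank (2+3)/2 = 2.5.
The 2 values of 1212 occupy positions 7–8 → average rank (7+8)/2 = 7.5.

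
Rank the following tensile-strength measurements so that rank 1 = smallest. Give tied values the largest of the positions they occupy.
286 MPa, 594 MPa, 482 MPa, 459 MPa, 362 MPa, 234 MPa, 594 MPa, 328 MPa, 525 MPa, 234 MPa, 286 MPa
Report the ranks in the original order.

4, 11, 8, 7, 6, 2, 11, 5, 9, 2, 4

Sorted (ascending): 234, 234, 286, 286, 328, 362, 459, 482, 525, 594, 594
The 2 values of 234 occupy positions 1–2 → each gets rank 2.
The 2 values of 286 occupy positions 3–4 → each gets rank 4.
The 2 values of 594 occupy positions 10–11 → each gets rank 11.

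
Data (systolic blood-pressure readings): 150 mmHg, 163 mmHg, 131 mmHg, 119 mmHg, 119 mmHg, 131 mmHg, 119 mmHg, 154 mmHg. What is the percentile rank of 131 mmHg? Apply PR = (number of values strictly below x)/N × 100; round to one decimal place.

37.5

N = 8.
Strictly below 131: 3. Equal to 131: 2.
PR = 3/8 × 100 = 37.5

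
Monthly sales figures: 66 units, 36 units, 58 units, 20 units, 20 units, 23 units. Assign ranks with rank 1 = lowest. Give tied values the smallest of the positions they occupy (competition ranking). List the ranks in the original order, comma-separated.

Sorted (ascending): 20, 20, 23, 36, 58, 66
The 2 values of 20 occupy positions 1–2 → each gets rank 1.

6, 4, 5, 1, 1, 3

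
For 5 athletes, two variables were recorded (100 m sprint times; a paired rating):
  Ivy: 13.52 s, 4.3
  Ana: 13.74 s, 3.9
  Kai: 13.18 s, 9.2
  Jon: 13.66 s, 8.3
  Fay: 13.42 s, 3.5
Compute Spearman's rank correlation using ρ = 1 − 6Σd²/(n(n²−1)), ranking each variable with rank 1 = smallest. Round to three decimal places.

Ranks of variable 1: 3, 5, 1, 4, 2
Ranks of variable 2: 3, 2, 5, 4, 1
d = r₁ − r₂: 0, 3, -4, 0, 1
d²: 0, 9, 16, 0, 1; Σd² = 26
ρ = 1 − 6·26/(5·24) = 1 − 156/120 = -0.300

-0.300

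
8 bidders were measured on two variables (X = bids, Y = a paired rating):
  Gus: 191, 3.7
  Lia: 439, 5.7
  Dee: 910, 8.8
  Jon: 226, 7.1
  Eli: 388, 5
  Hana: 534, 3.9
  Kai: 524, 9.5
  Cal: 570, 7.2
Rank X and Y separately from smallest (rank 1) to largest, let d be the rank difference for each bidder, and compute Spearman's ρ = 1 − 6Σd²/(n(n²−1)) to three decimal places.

Ranks of variable 1: 1, 4, 8, 2, 3, 6, 5, 7
Ranks of variable 2: 1, 4, 7, 5, 3, 2, 8, 6
d = r₁ − r₂: 0, 0, 1, -3, 0, 4, -3, 1
d²: 0, 0, 1, 9, 0, 16, 9, 1; Σd² = 36
ρ = 1 − 6·36/(8·63) = 1 − 216/504 = 0.571

0.571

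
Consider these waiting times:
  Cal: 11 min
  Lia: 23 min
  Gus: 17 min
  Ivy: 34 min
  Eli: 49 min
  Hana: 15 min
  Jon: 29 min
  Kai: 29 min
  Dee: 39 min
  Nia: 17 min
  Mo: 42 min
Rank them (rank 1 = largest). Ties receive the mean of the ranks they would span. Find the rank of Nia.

8.5

Sorted (descending): 49, 42, 39, 34, 29, 29, 23, 17, 17, 15, 11
The 2 values of 29 occupy positions 5–6 → average rank (5+6)/2 = 5.5.
The 2 values of 17 occupy positions 8–9 → average rank (8+9)/2 = 8.5.
Nia has value 17 min → rank 8.5.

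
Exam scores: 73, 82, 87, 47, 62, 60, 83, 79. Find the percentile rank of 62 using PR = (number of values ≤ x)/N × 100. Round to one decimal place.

N = 8.
Strictly below 62: 2. Equal to 62: 1.
PR = 3/8 × 100 = 37.5

37.5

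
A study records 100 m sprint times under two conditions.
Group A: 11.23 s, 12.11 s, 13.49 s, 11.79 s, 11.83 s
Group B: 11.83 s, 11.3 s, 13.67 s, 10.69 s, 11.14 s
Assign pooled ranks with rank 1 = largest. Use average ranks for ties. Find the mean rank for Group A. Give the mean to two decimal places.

4.70

Sorted (descending): 13.67, 13.49, 12.11, 11.83, 11.83, 11.79, 11.3, 11.23, 11.14, 10.69
The 2 values of 11.83 occupy positions 4–5 → average rank (4+5)/2 = 4.5.
Group A values → pooled ranks: 11.23→8, 12.11→3, 13.49→2, 11.79→6, 11.83→4.5
Mean rank = (8 + 3 + 2 + 6 + 4.5) / 5 = 4.70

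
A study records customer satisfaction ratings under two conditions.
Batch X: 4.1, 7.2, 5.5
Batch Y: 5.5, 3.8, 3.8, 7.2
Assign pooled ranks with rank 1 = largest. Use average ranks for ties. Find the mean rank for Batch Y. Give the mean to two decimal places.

Sorted (descending): 7.2, 7.2, 5.5, 5.5, 4.1, 3.8, 3.8
The 2 values of 7.2 occupy positions 1–2 → average rank (1+2)/2 = 1.5.
The 2 values of 5.5 occupy positions 3–4 → average rank (3+4)/2 = 3.5.
The 2 values of 3.8 occupy positions 6–7 → average rank (6+7)/2 = 6.5.
Batch Y values → pooled ranks: 5.5→3.5, 3.8→6.5, 3.8→6.5, 7.2→1.5
Mean rank = (3.5 + 6.5 + 6.5 + 1.5) / 4 = 4.50

4.50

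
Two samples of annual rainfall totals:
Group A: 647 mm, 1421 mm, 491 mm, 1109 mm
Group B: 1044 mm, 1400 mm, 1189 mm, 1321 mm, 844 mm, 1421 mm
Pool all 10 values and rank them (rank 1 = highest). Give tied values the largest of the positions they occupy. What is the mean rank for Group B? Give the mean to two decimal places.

4.83

Sorted (descending): 1421, 1421, 1400, 1321, 1189, 1109, 1044, 844, 647, 491
The 2 values of 1421 occupy positions 1–2 → each gets rank 2.
Group B values → pooled ranks: 1044→7, 1400→3, 1189→5, 1321→4, 844→8, 1421→2
Mean rank = (7 + 3 + 5 + 4 + 8 + 2) / 6 = 4.83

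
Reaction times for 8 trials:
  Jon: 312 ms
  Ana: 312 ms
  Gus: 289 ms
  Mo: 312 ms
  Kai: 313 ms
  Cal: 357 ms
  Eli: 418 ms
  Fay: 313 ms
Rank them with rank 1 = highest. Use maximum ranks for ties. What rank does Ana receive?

Sorted (descending): 418, 357, 313, 313, 312, 312, 312, 289
The 2 values of 313 occupy positions 3–4 → each gets rank 4.
The 3 values of 312 occupy positions 5–7 → each gets rank 7.
Ana has value 312 ms → rank 7.

7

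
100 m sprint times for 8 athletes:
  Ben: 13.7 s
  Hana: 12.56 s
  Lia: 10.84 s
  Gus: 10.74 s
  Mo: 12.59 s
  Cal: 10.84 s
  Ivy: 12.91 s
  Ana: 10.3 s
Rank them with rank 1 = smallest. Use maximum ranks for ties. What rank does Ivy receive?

7

Sorted (ascending): 10.3, 10.74, 10.84, 10.84, 12.56, 12.59, 12.91, 13.7
The 2 values of 10.84 occupy positions 3–4 → each gets rank 4.
Ivy has value 12.91 s → rank 7.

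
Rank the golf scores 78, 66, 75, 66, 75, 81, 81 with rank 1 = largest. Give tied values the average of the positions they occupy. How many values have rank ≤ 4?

Sorted (descending): 81, 81, 78, 75, 75, 66, 66
The 2 values of 81 occupy positions 1–2 → average rank (1+2)/2 = 1.5.
The 2 values of 75 occupy positions 4–5 → average rank (4+5)/2 = 4.5.
The 2 values of 66 occupy positions 6–7 → average rank (6+7)/2 = 6.5.
Ranks ≤ 4: {1.5, 1.5, 3} → 3 values.

3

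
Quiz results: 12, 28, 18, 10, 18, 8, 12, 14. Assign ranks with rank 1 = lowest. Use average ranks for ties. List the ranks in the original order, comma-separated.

Sorted (ascending): 8, 10, 12, 12, 14, 18, 18, 28
The 2 values of 12 occupy positions 3–4 → average rank (3+4)/2 = 3.5.
The 2 values of 18 occupy positions 6–7 → average rank (6+7)/2 = 6.5.

3.5, 8, 6.5, 2, 6.5, 1, 3.5, 5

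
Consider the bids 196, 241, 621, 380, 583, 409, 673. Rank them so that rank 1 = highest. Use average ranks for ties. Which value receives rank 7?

Sorted (descending): 673, 621, 583, 409, 380, 241, 196
No ties — each value takes its position as its rank.
Rank 7 → value 196.

196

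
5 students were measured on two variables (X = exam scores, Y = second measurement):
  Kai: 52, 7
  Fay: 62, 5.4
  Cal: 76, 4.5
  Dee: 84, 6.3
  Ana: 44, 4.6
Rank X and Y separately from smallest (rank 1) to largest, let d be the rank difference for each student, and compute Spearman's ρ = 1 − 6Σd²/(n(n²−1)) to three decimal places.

Ranks of variable 1: 2, 3, 4, 5, 1
Ranks of variable 2: 5, 3, 1, 4, 2
d = r₁ − r₂: -3, 0, 3, 1, -1
d²: 9, 0, 9, 1, 1; Σd² = 20
ρ = 1 − 6·20/(5·24) = 1 − 120/120 = 0.000

0.000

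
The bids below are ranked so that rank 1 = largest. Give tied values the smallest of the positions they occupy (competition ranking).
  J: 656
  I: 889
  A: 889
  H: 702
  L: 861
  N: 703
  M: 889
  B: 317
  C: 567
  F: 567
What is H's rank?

6

Sorted (descending): 889, 889, 889, 861, 703, 702, 656, 567, 567, 317
The 3 values of 889 occupy positions 1–3 → each gets rank 1.
The 2 values of 567 occupy positions 8–9 → each gets rank 8.
H has value 702 → rank 6.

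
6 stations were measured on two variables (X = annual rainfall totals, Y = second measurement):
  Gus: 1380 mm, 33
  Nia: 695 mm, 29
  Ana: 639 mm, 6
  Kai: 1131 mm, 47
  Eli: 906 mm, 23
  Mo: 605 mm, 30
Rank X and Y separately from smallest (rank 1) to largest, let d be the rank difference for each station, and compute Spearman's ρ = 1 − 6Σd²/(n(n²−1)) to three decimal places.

0.543

Ranks of variable 1: 6, 3, 2, 5, 4, 1
Ranks of variable 2: 5, 3, 1, 6, 2, 4
d = r₁ − r₂: 1, 0, 1, -1, 2, -3
d²: 1, 0, 1, 1, 4, 9; Σd² = 16
ρ = 1 − 6·16/(6·35) = 1 − 96/210 = 0.543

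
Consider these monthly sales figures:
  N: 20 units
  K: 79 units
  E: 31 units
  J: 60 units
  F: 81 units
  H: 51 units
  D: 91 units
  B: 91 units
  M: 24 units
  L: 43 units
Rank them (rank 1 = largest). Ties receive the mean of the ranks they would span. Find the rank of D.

1.5

Sorted (descending): 91, 91, 81, 79, 60, 51, 43, 31, 24, 20
The 2 values of 91 occupy positions 1–2 → average rank (1+2)/2 = 1.5.
D has value 91 units → rank 1.5.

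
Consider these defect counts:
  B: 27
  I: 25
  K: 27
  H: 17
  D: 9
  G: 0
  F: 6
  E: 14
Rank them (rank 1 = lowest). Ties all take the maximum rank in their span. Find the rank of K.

Sorted (ascending): 0, 6, 9, 14, 17, 25, 27, 27
The 2 values of 27 occupy positions 7–8 → each gets rank 8.
K has value 27 → rank 8.

8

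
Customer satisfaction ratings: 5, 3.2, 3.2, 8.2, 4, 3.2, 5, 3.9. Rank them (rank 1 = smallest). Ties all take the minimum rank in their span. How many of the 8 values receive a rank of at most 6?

7

Sorted (ascending): 3.2, 3.2, 3.2, 3.9, 4, 5, 5, 8.2
The 3 values of 3.2 occupy positions 1–3 → each gets rank 1.
The 2 values of 5 occupy positions 6–7 → each gets rank 6.
Ranks ≤ 6: {1, 1, 1, 4, 5, 6, 6} → 7 values.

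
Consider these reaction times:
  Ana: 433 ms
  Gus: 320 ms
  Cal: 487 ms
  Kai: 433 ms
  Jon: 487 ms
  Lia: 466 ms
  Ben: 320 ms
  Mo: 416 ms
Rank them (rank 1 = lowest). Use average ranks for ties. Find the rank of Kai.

4.5

Sorted (ascending): 320, 320, 416, 433, 433, 466, 487, 487
The 2 values of 320 occupy positions 1–2 → average rank (1+2)/2 = 1.5.
The 2 values of 433 occupy positions 4–5 → average rank (4+5)/2 = 4.5.
The 2 values of 487 occupy positions 7–8 → average rank (7+8)/2 = 7.5.
Kai has value 433 ms → rank 4.5.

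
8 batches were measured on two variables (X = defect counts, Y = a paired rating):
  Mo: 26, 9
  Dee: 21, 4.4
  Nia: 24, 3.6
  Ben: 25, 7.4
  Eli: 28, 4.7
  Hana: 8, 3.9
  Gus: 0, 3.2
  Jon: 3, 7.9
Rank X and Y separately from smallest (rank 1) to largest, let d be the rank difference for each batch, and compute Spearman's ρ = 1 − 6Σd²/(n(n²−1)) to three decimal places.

0.476

Ranks of variable 1: 7, 4, 5, 6, 8, 3, 1, 2
Ranks of variable 2: 8, 4, 2, 6, 5, 3, 1, 7
d = r₁ − r₂: -1, 0, 3, 0, 3, 0, 0, -5
d²: 1, 0, 9, 0, 9, 0, 0, 25; Σd² = 44
ρ = 1 − 6·44/(8·63) = 1 − 264/504 = 0.476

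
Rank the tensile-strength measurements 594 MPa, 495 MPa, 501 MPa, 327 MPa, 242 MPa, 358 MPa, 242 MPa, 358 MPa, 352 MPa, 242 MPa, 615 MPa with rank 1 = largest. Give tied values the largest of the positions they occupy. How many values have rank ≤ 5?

Sorted (descending): 615, 594, 501, 495, 358, 358, 352, 327, 242, 242, 242
The 2 values of 358 occupy positions 5–6 → each gets rank 6.
The 3 values of 242 occupy positions 9–11 → each gets rank 11.
Ranks ≤ 5: {1, 2, 3, 4} → 4 values.

4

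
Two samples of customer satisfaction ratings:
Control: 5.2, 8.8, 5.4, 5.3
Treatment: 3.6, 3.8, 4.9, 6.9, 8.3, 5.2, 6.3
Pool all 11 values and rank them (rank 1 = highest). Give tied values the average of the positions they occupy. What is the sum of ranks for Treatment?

46.5

Sorted (descending): 8.8, 8.3, 6.9, 6.3, 5.4, 5.3, 5.2, 5.2, 4.9, 3.8, 3.6
The 2 values of 5.2 occupy positions 7–8 → average rank (7+8)/2 = 7.5.
Treatment values → pooled ranks: 3.6→11, 3.8→10, 4.9→9, 6.9→3, 8.3→2, 5.2→7.5, 6.3→4
Rank sum = 11 + 10 + 9 + 3 + 2 + 7.5 + 4 = 46.5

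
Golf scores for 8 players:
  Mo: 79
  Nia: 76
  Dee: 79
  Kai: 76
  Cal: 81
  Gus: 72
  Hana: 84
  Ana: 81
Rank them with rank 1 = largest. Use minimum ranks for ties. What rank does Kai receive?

6

Sorted (descending): 84, 81, 81, 79, 79, 76, 76, 72
The 2 values of 81 occupy positions 2–3 → each gets rank 2.
The 2 values of 79 occupy positions 4–5 → each gets rank 4.
The 2 values of 76 occupy positions 6–7 → each gets rank 6.
Kai has value 76 → rank 6.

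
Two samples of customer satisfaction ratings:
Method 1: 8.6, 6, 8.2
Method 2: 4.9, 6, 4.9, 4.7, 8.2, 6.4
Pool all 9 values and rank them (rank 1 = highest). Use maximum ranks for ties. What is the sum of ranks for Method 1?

10

Sorted (descending): 8.6, 8.2, 8.2, 6.4, 6, 6, 4.9, 4.9, 4.7
The 2 values of 8.2 occupy positions 2–3 → each gets rank 3.
The 2 values of 6 occupy positions 5–6 → each gets rank 6.
The 2 values of 4.9 occupy positions 7–8 → each gets rank 8.
Method 1 values → pooled ranks: 8.6→1, 6→6, 8.2→3
Rank sum = 1 + 6 + 3 = 10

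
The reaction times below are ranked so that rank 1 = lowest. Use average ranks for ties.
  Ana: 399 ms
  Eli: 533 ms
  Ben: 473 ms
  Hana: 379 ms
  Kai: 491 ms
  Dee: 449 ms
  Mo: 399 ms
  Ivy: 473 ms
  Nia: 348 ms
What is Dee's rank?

Sorted (ascending): 348, 379, 399, 399, 449, 473, 473, 491, 533
The 2 values of 399 occupy positions 3–4 → average rank (3+4)/2 = 3.5.
The 2 values of 473 occupy positions 6–7 → average rank (6+7)/2 = 6.5.
Dee has value 449 ms → rank 5.

5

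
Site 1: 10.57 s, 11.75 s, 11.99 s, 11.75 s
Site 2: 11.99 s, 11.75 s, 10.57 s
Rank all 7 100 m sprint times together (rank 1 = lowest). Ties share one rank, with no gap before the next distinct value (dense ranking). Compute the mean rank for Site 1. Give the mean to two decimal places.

Sorted (ascending): 10.57, 10.57, 11.75, 11.75, 11.75, 11.99, 11.99
The 2 values of 10.57 share dense rank 1.
The 3 values of 11.75 share dense rank 2.
The 2 values of 11.99 share dense rank 3.
Site 1 values → pooled ranks: 10.57→1, 11.75→2, 11.99→3, 11.75→2
Mean rank = (1 + 2 + 3 + 2) / 4 = 2.00

2.00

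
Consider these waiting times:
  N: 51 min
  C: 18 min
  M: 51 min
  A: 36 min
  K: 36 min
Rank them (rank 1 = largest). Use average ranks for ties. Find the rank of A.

3.5

Sorted (descending): 51, 51, 36, 36, 18
The 2 values of 51 occupy positions 1–2 → average rank (1+2)/2 = 1.5.
The 2 values of 36 occupy positions 3–4 → average rank (3+4)/2 = 3.5.
A has value 36 min → rank 3.5.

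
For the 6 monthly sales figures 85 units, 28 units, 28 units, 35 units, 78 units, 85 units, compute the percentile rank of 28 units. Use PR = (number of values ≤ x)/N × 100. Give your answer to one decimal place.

33.3

N = 6.
Strictly below 28: 0. Equal to 28: 2.
PR = 2/6 × 100 = 33.3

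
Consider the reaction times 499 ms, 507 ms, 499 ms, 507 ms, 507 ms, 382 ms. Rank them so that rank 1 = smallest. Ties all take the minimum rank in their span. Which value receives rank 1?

382

Sorted (ascending): 382, 499, 499, 507, 507, 507
The 2 values of 499 occupy positions 2–3 → each gets rank 2.
The 3 values of 507 occupy positions 4–6 → each gets rank 4.
Rank 1 → value 382.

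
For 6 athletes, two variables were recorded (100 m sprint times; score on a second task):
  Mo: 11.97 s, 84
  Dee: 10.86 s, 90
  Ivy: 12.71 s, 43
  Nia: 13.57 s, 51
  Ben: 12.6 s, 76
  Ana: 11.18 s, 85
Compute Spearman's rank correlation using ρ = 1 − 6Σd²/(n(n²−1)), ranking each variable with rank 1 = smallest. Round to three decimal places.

-0.943

Ranks of variable 1: 3, 1, 5, 6, 4, 2
Ranks of variable 2: 4, 6, 1, 2, 3, 5
d = r₁ − r₂: -1, -5, 4, 4, 1, -3
d²: 1, 25, 16, 16, 1, 9; Σd² = 68
ρ = 1 − 6·68/(6·35) = 1 − 408/210 = -0.943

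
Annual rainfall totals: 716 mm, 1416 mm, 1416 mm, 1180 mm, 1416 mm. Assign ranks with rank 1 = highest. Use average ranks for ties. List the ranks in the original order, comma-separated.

Sorted (descending): 1416, 1416, 1416, 1180, 716
The 3 values of 1416 occupy positions 1–3 → average rank 2.

5, 2, 2, 4, 2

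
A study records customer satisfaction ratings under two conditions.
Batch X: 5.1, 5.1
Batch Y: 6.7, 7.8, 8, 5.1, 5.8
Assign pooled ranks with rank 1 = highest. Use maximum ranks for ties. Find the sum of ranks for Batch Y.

Sorted (descending): 8, 7.8, 6.7, 5.8, 5.1, 5.1, 5.1
The 3 values of 5.1 occupy positions 5–7 → each gets rank 7.
Batch Y values → pooled ranks: 6.7→3, 7.8→2, 8→1, 5.1→7, 5.8→4
Rank sum = 3 + 2 + 1 + 7 + 4 = 17

17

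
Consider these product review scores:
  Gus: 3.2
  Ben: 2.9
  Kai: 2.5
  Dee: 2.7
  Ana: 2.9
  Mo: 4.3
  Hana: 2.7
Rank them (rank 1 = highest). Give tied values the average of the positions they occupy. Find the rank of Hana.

5.5

Sorted (descending): 4.3, 3.2, 2.9, 2.9, 2.7, 2.7, 2.5
The 2 values of 2.9 occupy positions 3–4 → average rank (3+4)/2 = 3.5.
The 2 values of 2.7 occupy positions 5–6 → average rank (5+6)/2 = 5.5.
Hana has value 2.7 → rank 5.5.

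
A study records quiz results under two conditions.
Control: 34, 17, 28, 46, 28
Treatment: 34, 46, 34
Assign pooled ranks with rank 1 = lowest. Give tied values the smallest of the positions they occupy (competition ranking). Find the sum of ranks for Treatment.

Sorted (ascending): 17, 28, 28, 34, 34, 34, 46, 46
The 2 values of 28 occupy positions 2–3 → each gets rank 2.
The 3 values of 34 occupy positions 4–6 → each gets rank 4.
The 2 values of 46 occupy positions 7–8 → each gets rank 7.
Treatment values → pooled ranks: 34→4, 46→7, 34→4
Rank sum = 4 + 7 + 4 = 15

15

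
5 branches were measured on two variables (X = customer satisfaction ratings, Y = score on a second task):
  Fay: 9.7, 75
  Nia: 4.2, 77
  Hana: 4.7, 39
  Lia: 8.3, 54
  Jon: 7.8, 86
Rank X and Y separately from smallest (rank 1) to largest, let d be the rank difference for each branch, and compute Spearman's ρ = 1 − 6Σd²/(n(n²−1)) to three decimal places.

Ranks of variable 1: 5, 1, 2, 4, 3
Ranks of variable 2: 3, 4, 1, 2, 5
d = r₁ − r₂: 2, -3, 1, 2, -2
d²: 4, 9, 1, 4, 4; Σd² = 22
ρ = 1 − 6·22/(5·24) = 1 − 132/120 = -0.100

-0.100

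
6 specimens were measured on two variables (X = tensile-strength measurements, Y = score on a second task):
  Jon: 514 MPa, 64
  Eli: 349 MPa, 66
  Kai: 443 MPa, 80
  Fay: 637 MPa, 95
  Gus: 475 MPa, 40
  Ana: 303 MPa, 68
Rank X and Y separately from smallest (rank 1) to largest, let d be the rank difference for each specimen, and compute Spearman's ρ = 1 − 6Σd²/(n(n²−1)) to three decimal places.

Ranks of variable 1: 5, 2, 3, 6, 4, 1
Ranks of variable 2: 2, 3, 5, 6, 1, 4
d = r₁ − r₂: 3, -1, -2, 0, 3, -3
d²: 9, 1, 4, 0, 9, 9; Σd² = 32
ρ = 1 − 6·32/(6·35) = 1 − 192/210 = 0.086

0.086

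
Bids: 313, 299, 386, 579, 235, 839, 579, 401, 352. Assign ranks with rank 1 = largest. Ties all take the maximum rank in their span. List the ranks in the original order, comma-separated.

Sorted (descending): 839, 579, 579, 401, 386, 352, 313, 299, 235
The 2 values of 579 occupy positions 2–3 → each gets rank 3.

7, 8, 5, 3, 9, 1, 3, 4, 6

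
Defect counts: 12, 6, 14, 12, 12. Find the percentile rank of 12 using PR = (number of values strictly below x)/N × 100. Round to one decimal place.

20.0

N = 5.
Strictly below 12: 1. Equal to 12: 3.
PR = 1/5 × 100 = 20.0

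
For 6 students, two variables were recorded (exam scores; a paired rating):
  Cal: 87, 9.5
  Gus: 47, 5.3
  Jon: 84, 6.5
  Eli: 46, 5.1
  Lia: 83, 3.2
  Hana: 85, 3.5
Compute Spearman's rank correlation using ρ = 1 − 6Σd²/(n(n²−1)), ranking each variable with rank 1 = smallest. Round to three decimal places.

0.371

Ranks of variable 1: 6, 2, 4, 1, 3, 5
Ranks of variable 2: 6, 4, 5, 3, 1, 2
d = r₁ − r₂: 0, -2, -1, -2, 2, 3
d²: 0, 4, 1, 4, 4, 9; Σd² = 22
ρ = 1 − 6·22/(6·35) = 1 − 132/210 = 0.371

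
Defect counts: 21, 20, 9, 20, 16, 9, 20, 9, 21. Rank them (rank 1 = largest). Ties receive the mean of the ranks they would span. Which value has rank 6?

Sorted (descending): 21, 21, 20, 20, 20, 16, 9, 9, 9
The 2 values of 21 occupy positions 1–2 → average rank (1+2)/2 = 1.5.
The 3 values of 20 occupy positions 3–5 → average rank 4.
The 3 values of 9 occupy positions 7–9 → average rank 8.
Rank 6 → value 16.

16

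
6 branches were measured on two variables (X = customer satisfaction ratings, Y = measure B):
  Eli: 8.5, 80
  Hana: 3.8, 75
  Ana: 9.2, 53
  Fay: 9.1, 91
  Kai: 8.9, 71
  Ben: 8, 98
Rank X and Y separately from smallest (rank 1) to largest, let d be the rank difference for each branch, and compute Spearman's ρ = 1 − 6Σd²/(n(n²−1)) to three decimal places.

-0.429

Ranks of variable 1: 3, 1, 6, 5, 4, 2
Ranks of variable 2: 4, 3, 1, 5, 2, 6
d = r₁ − r₂: -1, -2, 5, 0, 2, -4
d²: 1, 4, 25, 0, 4, 16; Σd² = 50
ρ = 1 − 6·50/(6·35) = 1 − 300/210 = -0.429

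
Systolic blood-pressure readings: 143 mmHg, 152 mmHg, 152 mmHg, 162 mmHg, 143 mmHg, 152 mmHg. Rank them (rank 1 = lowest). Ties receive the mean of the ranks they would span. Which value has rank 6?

162

Sorted (ascending): 143, 143, 152, 152, 152, 162
The 2 values of 143 occupy positions 1–2 → average rank (1+2)/2 = 1.5.
The 3 values of 152 occupy positions 3–5 → average rank 4.
Rank 6 → value 162.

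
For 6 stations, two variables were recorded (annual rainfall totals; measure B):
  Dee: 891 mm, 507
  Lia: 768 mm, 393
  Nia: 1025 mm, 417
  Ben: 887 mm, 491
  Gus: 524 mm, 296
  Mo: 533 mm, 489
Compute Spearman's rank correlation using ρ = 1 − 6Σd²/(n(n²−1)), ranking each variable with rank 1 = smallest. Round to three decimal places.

Ranks of variable 1: 5, 3, 6, 4, 1, 2
Ranks of variable 2: 6, 2, 3, 5, 1, 4
d = r₁ − r₂: -1, 1, 3, -1, 0, -2
d²: 1, 1, 9, 1, 0, 4; Σd² = 16
ρ = 1 − 6·16/(6·35) = 1 − 96/210 = 0.543

0.543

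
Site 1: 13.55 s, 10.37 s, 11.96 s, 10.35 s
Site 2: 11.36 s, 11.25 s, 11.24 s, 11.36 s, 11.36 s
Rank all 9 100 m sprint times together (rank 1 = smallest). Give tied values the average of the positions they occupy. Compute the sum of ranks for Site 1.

20

Sorted (ascending): 10.35, 10.37, 11.24, 11.25, 11.36, 11.36, 11.36, 11.96, 13.55
The 3 values of 11.36 occupy positions 5–7 → average rank 6.
Site 1 values → pooled ranks: 13.55→9, 10.37→2, 11.96→8, 10.35→1
Rank sum = 9 + 2 + 8 + 1 = 20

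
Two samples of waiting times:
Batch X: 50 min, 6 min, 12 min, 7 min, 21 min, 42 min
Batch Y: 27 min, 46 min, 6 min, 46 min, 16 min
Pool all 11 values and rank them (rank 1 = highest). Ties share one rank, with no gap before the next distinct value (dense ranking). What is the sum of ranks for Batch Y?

Sorted (descending): 50, 46, 46, 42, 27, 21, 16, 12, 7, 6, 6
The 2 values of 46 share dense rank 2.
The 2 values of 6 share dense rank 9.
Remaining distinct values take the next consecutive integers.
Batch Y values → pooled ranks: 27→4, 46→2, 6→9, 46→2, 16→6
Rank sum = 4 + 2 + 9 + 2 + 6 = 23

23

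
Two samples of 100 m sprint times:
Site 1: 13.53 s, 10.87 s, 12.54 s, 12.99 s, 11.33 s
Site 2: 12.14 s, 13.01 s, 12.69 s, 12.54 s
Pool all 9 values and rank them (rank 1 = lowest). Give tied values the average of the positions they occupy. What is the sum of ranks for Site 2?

21.5

Sorted (ascending): 10.87, 11.33, 12.14, 12.54, 12.54, 12.69, 12.99, 13.01, 13.53
The 2 values of 12.54 occupy positions 4–5 → average rank (4+5)/2 = 4.5.
Site 2 values → pooled ranks: 12.14→3, 13.01→8, 12.69→6, 12.54→4.5
Rank sum = 3 + 8 + 6 + 4.5 = 21.5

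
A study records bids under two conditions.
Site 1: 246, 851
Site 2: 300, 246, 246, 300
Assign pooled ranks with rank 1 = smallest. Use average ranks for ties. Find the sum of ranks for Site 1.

8

Sorted (ascending): 246, 246, 246, 300, 300, 851
The 3 values of 246 occupy positions 1–3 → average rank 2.
The 2 values of 300 occupy positions 4–5 → average rank (4+5)/2 = 4.5.
Site 1 values → pooled ranks: 246→2, 851→6
Rank sum = 2 + 6 = 8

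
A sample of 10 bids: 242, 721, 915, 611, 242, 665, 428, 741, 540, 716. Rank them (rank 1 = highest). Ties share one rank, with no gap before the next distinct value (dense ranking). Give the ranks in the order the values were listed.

Sorted (descending): 915, 741, 721, 716, 665, 611, 540, 428, 242, 242
The 2 values of 242 share dense rank 9.
Remaining distinct values take the next consecutive integers.

9, 3, 1, 6, 9, 5, 8, 2, 7, 4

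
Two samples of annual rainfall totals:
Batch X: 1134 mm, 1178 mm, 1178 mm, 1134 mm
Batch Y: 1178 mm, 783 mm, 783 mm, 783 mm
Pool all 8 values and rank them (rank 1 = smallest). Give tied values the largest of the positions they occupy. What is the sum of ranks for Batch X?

Sorted (ascending): 783, 783, 783, 1134, 1134, 1178, 1178, 1178
The 3 values of 783 occupy positions 1–3 → each gets rank 3.
The 2 values of 1134 occupy positions 4–5 → each gets rank 5.
The 3 values of 1178 occupy positions 6–8 → each gets rank 8.
Batch X values → pooled ranks: 1134→5, 1178→8, 1178→8, 1134→5
Rank sum = 5 + 8 + 8 + 5 = 26

26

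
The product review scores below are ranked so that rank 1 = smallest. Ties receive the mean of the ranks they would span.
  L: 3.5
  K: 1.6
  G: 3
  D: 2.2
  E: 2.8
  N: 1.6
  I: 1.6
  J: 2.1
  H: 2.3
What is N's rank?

Sorted (ascending): 1.6, 1.6, 1.6, 2.1, 2.2, 2.3, 2.8, 3, 3.5
The 3 values of 1.6 occupy positions 1–3 → average rank 2.
N has value 1.6 → rank 2.

2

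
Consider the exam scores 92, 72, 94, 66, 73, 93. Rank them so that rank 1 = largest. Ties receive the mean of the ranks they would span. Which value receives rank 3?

92

Sorted (descending): 94, 93, 92, 73, 72, 66
No ties — each value takes its position as its rank.
Rank 3 → value 92.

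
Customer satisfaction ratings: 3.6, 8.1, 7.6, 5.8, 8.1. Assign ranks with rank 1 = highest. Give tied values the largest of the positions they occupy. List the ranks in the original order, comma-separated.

Sorted (descending): 8.1, 8.1, 7.6, 5.8, 3.6
The 2 values of 8.1 occupy positions 1–2 → each gets rank 2.

5, 2, 3, 4, 2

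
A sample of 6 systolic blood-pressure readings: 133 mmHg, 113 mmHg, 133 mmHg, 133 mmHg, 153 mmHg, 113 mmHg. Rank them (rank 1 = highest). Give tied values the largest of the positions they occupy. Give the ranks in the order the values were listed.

Sorted (descending): 153, 133, 133, 133, 113, 113
The 3 values of 133 occupy positions 2–4 → each gets rank 4.
The 2 values of 113 occupy positions 5–6 → each gets rank 6.

4, 6, 4, 4, 1, 6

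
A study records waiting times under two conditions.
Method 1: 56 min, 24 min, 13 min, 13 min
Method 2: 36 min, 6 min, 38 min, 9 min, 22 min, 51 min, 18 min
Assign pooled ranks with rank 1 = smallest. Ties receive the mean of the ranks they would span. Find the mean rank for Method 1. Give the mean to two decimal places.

Sorted (ascending): 6, 9, 13, 13, 18, 22, 24, 36, 38, 51, 56
The 2 values of 13 occupy positions 3–4 → average rank (3+4)/2 = 3.5.
Method 1 values → pooled ranks: 56→11, 24→7, 13→3.5, 13→3.5
Mean rank = (11 + 7 + 3.5 + 3.5) / 4 = 6.25

6.25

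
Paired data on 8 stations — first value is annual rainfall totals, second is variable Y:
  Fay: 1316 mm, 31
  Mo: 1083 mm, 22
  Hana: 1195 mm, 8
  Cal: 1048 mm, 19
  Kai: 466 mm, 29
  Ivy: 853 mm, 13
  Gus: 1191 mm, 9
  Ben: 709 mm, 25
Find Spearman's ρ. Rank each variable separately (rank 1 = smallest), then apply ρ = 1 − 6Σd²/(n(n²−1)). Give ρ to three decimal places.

Ranks of variable 1: 8, 5, 7, 4, 1, 3, 6, 2
Ranks of variable 2: 8, 5, 1, 4, 7, 3, 2, 6
d = r₁ − r₂: 0, 0, 6, 0, -6, 0, 4, -4
d²: 0, 0, 36, 0, 36, 0, 16, 16; Σd² = 104
ρ = 1 − 6·104/(8·63) = 1 − 624/504 = -0.238

-0.238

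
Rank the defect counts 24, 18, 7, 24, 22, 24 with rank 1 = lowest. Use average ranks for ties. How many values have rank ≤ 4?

3

Sorted (ascending): 7, 18, 22, 24, 24, 24
The 3 values of 24 occupy positions 4–6 → average rank 5.
Ranks ≤ 4: {1, 2, 3} → 3 values.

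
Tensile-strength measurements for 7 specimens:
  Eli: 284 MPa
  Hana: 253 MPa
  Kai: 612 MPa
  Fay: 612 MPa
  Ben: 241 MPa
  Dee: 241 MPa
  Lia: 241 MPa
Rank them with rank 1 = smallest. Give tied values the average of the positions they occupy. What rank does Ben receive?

Sorted (ascending): 241, 241, 241, 253, 284, 612, 612
The 3 values of 241 occupy positions 1–3 → average rank 2.
The 2 values of 612 occupy positions 6–7 → average rank (6+7)/2 = 6.5.
Ben has value 241 MPa → rank 2.

2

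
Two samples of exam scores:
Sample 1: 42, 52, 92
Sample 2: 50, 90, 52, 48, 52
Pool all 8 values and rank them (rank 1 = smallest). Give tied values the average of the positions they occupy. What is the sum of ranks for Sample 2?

22

Sorted (ascending): 42, 48, 50, 52, 52, 52, 90, 92
The 3 values of 52 occupy positions 4–6 → average rank 5.
Sample 2 values → pooled ranks: 50→3, 90→7, 52→5, 48→2, 52→5
Rank sum = 3 + 7 + 5 + 2 + 5 = 22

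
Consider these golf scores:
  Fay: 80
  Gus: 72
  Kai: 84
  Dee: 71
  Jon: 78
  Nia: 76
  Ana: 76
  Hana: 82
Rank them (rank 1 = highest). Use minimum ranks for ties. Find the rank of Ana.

5

Sorted (descending): 84, 82, 80, 78, 76, 76, 72, 71
The 2 values of 76 occupy positions 5–6 → each gets rank 5.
Ana has value 76 → rank 5.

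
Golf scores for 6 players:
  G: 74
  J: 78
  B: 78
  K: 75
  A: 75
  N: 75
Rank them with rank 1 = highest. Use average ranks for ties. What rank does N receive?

Sorted (descending): 78, 78, 75, 75, 75, 74
The 2 values of 78 occupy positions 1–2 → average rank (1+2)/2 = 1.5.
The 3 values of 75 occupy positions 3–5 → average rank 4.
N has value 75 → rank 4.

4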